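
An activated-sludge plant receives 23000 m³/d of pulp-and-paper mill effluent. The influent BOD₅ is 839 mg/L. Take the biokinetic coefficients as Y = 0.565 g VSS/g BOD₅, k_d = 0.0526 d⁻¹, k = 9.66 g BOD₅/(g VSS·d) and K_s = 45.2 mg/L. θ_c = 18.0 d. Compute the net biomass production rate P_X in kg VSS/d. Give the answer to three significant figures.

P_X ≈ 5590 kg VSS/d

Effluent substrate depends only on kinetics and SRT: S = K_s(1 + k_d θ_c) / [θ_c(Yk − k_d) − 1] = 45.2 × (1 + 0.0526 × 18.0) / [18.0 × (0.565 × 9.66 − 0.0526) − 1] = 88.00 / 96.30 = 0.9138 mg/L.
Observed yield with endogenous decay: Y_obs = Y / (1 + k_d·θ_c) = 0.565 / (1 + 0.0526 × 18.0) = 0.565 / 1.947 = 0.2902 g VSS/g BOD₅.
ΔS = 839 − 0.914 = 838.1 mg/L, so the substrate removal rate is 23000 × 838.1/1000 = 19276 kg BOD₅/d.
P_X = Y_obs · Q(S₀ − S) = 0.2902 × 19276 = 5594 kg VSS/d.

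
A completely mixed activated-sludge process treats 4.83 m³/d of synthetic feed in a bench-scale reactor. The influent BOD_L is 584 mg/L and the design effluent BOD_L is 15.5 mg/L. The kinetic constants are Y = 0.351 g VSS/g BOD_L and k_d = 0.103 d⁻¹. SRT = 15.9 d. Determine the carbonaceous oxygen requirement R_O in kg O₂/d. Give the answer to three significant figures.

R_O ≈ 2.23 kg O₂/d

Y_obs = Y / (1 + k_d θ_c) = 0.351 / (1 + 0.103 × 15.9) = 0.351 / 2.638 = 0.1331.
Substrate removed = Q·(S₀ − S) = 4.83 m³/d × (584 − 15.5) g/m³ = 2.75×10^3 g/d = 2.746 kg/d.
P_X = Y_obs·Q·(S₀ − S) = 0.1331 × 2.746 = 0.3654 kg VSS/d.
Carbonaceous O₂ demand = substrate oxidised − cell-mass equivalent = 2.746 − 1.42 × 0.3654 = 2.227 kg O₂/d.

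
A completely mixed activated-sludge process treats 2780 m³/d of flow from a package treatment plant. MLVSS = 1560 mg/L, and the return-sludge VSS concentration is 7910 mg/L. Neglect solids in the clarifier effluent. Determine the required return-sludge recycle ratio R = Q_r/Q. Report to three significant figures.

R = Q_r/Q = X/(X_r − X) = 1560 / (7910 − 1560) = 0.2457.

R ≈ 0.246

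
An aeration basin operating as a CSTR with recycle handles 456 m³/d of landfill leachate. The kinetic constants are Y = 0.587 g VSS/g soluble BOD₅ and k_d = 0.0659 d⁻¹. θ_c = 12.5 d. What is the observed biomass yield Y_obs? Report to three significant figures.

Y_obs ≈ 0.322 g VSS/g soluble BOD₅

Observed yield with endogenous decay: Y_obs = Y / (1 + k_d·θ_c) = 0.587 / (1 + 0.0659 × 12.5) = 0.587 / 1.824 = 0.3219 g VSS/g soluble BOD₅.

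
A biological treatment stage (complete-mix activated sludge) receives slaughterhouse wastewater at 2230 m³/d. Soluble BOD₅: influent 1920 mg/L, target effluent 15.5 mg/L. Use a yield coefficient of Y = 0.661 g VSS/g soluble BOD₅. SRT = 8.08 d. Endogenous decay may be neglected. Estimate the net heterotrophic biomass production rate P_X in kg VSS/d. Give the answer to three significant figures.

P_X ≈ 2810 kg VSS/d

With endogenous decay neglected, the observed yield equals the true yield: Y_obs = Y = 0.661 g VSS/g soluble BOD₅.
Q·(S₀ − S) = 2230 × (1920 − 15.5) × 10⁻³ = 4247 kg/d removed.
Net biomass production P_X = Y_obs × Q·(S₀ − S) = 0.6610 × 4247 = 2807 kg VSS/d.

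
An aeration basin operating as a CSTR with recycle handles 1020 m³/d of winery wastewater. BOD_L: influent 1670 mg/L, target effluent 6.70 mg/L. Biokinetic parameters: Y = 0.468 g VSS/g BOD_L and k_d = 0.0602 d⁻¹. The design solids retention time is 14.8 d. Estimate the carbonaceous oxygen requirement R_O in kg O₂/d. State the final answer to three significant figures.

Correct the yield for decay: Y_obs = Y/(1 + k_d θ_c) = 0.468 / (1 + 0.0602 × 14.8) = 0.468 / 1.891 = 0.2475.
Substrate removed = Q·(S₀ − S) = 1020 m³/d × (1670 − 6.70) g/m³ = 1.7×10^6 g/d = 1697 kg/d.
Biomass synthesised: P_X = Y_obs × 1697 = 419.9 kg VSS/d.
R_O = Q·(S₀ − S) − 1.42·P_X = 1697 − 1.42 × 419.9 = 1100 kg O₂/d.

R_O ≈ 1100 kg O₂/d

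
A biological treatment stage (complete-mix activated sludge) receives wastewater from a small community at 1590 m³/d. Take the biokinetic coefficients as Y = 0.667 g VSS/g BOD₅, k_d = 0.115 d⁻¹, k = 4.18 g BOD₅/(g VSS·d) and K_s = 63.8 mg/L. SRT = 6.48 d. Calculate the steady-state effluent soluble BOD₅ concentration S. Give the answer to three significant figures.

For a completely mixed reactor with recycle the Lawrence–McCarty relation gives S = K_s·(1 + k_d·θ_c) / [θ_c·(Y·k − k_d) − 1] = 63.8 × (1 + 0.115 × 6.48) / [6.48 × (0.667 × 4.18 − 0.115) − 1] = 111.3 / 16.32 = 6.822 mg/L.

S ≈ 6.82 mg/L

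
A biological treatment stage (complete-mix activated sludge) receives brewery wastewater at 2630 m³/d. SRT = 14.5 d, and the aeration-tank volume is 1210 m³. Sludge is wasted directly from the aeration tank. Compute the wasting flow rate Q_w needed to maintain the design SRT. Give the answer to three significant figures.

Q_w ≈ 83.4 m³/d

Wasting from the aeration tank: Q_w = V / θ_c = 1210 / 14.5 = 83.45 m³/d.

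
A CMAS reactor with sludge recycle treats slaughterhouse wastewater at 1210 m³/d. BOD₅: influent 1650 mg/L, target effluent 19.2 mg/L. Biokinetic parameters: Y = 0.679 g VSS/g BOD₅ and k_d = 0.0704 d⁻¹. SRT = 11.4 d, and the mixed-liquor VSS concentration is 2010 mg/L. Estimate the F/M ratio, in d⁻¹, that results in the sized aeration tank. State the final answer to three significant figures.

F/M ≈ 0.236 d⁻¹

Rearranging the biomass balance for a CMAS with decay, V = Y·Q·ΔS·θ_c / [X·(1+k_d θ_c)] = 0.679 × 1210 × (1650 − 19.2) × 11.4 / [2010 × (1 + 0.0704 × 11.4)] = 1.53×10^7 / 3623 = 4216 m³.
F/M = Q·S₀ / (V·X) = 1210 × 1650 / (4216 × 2010) = 0.2356 g BOD₅·(g VSS·d)⁻¹.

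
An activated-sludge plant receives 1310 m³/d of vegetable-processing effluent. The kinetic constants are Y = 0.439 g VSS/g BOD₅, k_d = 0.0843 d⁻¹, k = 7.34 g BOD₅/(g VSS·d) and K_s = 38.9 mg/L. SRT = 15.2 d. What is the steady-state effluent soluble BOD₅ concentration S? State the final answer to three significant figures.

S ≈ 1.90 mg/L

Effluent substrate depends only on kinetics and SRT: S = K_s(1 + k_d θ_c) / [θ_c(Yk − k_d) − 1] = 38.9 × (1 + 0.0843 × 15.2) / [15.2 × (0.439 × 7.34 − 0.0843) − 1] = 88.74 / 46.70 = 1.900 mg/L.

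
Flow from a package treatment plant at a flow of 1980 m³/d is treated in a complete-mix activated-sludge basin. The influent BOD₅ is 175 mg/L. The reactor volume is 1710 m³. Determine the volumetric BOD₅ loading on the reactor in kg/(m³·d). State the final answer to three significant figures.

L_v ≈ 0.203 kg BOD₅/(m³·d)

Applied BOD₅ load per unit volume = Q·S₀/V = (1980 × 175/1000)/1710 = 0.2026 kg BOD₅·m⁻³·d⁻¹.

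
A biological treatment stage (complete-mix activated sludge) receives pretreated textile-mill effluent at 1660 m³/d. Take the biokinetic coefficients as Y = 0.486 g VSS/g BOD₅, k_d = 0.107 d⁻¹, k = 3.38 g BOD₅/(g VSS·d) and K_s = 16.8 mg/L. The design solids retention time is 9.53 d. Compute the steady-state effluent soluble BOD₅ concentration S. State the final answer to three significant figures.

For a completely mixed reactor with recycle the Lawrence–McCarty relation gives S = K_s·(1 + k_d·θ_c) / [θ_c·(Y·k − k_d) − 1] = 16.8 × (1 + 0.107 × 9.53) / [9.53 × (0.486 × 3.38 − 0.107) − 1] = 33.93 / 13.64 = 2.489 mg/L.

S ≈ 2.49 mg/L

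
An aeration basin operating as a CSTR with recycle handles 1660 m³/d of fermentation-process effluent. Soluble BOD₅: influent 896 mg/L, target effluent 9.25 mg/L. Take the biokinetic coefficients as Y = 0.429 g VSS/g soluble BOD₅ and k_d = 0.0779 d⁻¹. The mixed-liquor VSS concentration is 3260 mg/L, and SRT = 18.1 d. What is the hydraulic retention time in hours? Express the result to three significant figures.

τ ≈ 21.0 h

Steady-state biomass mass balance: V·X·(1 + k_d·θ_c) = Y·Q·(S₀ − S)·θ_c, so V = 0.429 × 1660 × (896 − 9.25) × 18.1 / [3260 × (1 + 0.0779 × 18.1)] = 1.14×10^7 / 7857 = 1455 m³.
HRT = V/Q = 1455 m³ / 1660 m³·d⁻¹ = 0.8764 d × 24 = 21.03 h.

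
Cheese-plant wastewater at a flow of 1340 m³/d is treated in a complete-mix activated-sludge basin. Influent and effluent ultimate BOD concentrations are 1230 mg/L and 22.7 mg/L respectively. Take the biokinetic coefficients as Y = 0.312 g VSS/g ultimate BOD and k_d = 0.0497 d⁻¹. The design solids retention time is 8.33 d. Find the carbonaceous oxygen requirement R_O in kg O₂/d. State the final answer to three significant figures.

Correct the yield for decay: Y_obs = Y/(1 + k_d θ_c) = 0.312 / (1 + 0.0497 × 8.33) = 0.312 / 1.414 = 0.2207.
Mass of ultimate BOD removed per day: Q(S₀ − S) = 1340 × 1207 g/m³ = 1618 kg/d.
P_X = Y_obs·Q·(S₀ − S) = 0.2207 × 1618 = 357.0 kg VSS/d.
Carbonaceous O₂ demand = substrate oxidised − cell-mass equivalent = 1618 − 1.42 × 357.0 = 1111 kg O₂/d.

R_O ≈ 1110 kg O₂/d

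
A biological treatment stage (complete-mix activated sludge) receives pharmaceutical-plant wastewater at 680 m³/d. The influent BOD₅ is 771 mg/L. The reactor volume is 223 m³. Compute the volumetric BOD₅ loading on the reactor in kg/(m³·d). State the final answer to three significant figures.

L_v ≈ 2.35 kg BOD₅/(m³·d)

Applied BOD₅ load per unit volume = Q·S₀/V = (680 × 771/1000)/223.0 = 2.351 kg BOD₅·m⁻³·d⁻¹.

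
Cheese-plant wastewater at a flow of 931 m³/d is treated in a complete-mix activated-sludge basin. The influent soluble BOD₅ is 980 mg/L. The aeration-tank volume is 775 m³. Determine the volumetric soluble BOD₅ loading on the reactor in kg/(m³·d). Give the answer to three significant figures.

Volumetric loading L_v = Q·S₀ / V = 931 × 980 g/m³ / 775.0 m³ = 1177 g/(m³·d) = 1.177 kg soluble BOD₅/(m³·d).

L_v ≈ 1.18 kg soluble BOD₅/(m³·d)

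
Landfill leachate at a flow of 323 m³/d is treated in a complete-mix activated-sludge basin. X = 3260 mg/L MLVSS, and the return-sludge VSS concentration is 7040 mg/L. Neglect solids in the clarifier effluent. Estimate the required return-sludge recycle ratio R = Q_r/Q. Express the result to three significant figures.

Solids balance on the clarifier gives (1+R)X = R·X_r, so R = X/(X_r − X) = 3260 / (7040 − 3260) = 0.8624.

R ≈ 0.862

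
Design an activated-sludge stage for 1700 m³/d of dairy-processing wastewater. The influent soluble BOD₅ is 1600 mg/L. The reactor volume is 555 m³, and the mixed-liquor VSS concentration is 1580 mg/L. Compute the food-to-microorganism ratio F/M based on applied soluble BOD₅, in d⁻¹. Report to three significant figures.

F/M ≈ 3.10 d⁻¹

F/M = applied load / biomass = Q·S₀/(V·X) = 1700 × 1600 / (555.0 × 1580) = 3.102 d⁻¹.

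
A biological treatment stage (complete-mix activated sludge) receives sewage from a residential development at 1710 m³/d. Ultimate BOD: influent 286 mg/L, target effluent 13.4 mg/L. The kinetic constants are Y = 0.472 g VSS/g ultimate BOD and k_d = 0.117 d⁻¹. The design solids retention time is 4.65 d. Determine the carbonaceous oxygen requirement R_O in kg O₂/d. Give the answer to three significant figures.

The observed yield is Y_obs = Y/(1 + k_d·θ_c) = 0.472 / (1 + 0.117 × 4.65) = 0.472 / 1.544 = 0.3057 g VSS per g ultimate BOD removed.
Mass of ultimate BOD removed per day: Q(S₀ − S) = 1710 × 272.6 g/m³ = 466.1 kg/d.
Biomass synthesised: P_X = Y_obs × 466.1 = 142.5 kg VSS/d.
R_O = Q·ΔS − 1.42 P_X = 466.1 − 202.3 = 263.8 kg O₂/d.

R_O ≈ 264 kg O₂/d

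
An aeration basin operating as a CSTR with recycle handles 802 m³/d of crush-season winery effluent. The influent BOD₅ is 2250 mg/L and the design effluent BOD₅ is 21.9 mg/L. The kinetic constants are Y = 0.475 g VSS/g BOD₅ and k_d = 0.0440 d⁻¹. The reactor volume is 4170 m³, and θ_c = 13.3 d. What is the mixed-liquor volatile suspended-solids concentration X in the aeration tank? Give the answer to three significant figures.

Solving the biomass balance for X: X = Y Q (S₀−S) θ_c / [V (1+k_d θ_c)] = 0.475 × 802 × (2250 − 21.9) × 13.3 / [4170 × (1 + 0.0440 × 13.3)] = 1708 mg/L.

X ≈ 1710 mg/L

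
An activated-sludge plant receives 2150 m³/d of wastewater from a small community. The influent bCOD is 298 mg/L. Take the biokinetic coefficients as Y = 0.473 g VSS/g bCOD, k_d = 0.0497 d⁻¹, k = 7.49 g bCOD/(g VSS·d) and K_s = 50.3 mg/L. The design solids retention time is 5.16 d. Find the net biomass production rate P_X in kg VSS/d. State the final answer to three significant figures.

From the Monod/SRT balance for a CMAS, S = K_s·(1+k_d θ_c)/[θ_c·(Y k − k_d) − 1] = 50.3 × (1 + 0.0497 × 5.16) / [5.16 × (0.473 × 7.49 − 0.0497) − 1] = 63.20 / 17.02 = 3.712 mg/L.
Y_obs = Y / (1 + k_d θ_c) = 0.473 / (1 + 0.0497 × 5.16) = 0.473 / 1.256 = 0.3765.
Substrate removed = Q·(S₀ − S) = 2150 m³/d × (298 − 3.71) g/m³ = 6.33×10^5 g/d = 632.7 kg/d.
P_X = Y_obs · Q(S₀ − S) = 0.3765 × 632.7 = 238.2 kg VSS/d.

P_X ≈ 238 kg VSS/d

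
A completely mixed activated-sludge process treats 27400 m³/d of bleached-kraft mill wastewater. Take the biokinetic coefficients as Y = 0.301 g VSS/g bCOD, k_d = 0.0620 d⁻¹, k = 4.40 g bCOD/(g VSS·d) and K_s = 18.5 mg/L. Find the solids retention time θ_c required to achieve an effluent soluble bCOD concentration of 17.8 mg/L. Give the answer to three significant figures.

At the target effluent, Y k S/(K_s+S) = 0.301×4.40×17.8/36.30 = 0.6494 d⁻¹.
θ_c = 1/(μ − k_d) = 1/(0.6494 − 0.0620) = 1/0.5874 = 1.702 d.

θ_c ≈ 1.70 d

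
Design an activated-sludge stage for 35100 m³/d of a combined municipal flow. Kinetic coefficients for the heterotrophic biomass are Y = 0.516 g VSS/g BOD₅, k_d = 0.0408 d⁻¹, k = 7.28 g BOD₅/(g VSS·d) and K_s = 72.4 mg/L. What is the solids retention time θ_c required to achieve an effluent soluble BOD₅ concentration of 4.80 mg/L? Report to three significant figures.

Specific growth rate at S = 4.80 mg/L: μ = YkS/(K_s+S) = 0.516·7.28·4.80/(72.4+4.80) = 0.2336 d⁻¹.
Then 1/θ_c = μ − k_d = 0.2336 − 0.0408 = 0.1928 d⁻¹, giving θ_c = 5.188 d.

θ_c ≈ 5.19 d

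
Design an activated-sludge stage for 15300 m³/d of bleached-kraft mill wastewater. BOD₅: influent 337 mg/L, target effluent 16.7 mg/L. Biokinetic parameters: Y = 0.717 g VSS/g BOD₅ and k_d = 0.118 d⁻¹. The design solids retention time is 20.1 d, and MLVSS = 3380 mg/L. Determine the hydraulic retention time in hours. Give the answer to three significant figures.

Rearranging the biomass balance for a CMAS with decay, V = Y·Q·ΔS·θ_c / [X·(1+k_d θ_c)] = 0.717 × 15300 × (337 − 16.7) × 20.1 / [3380 × (1 + 0.118 × 20.1)] = 7.06×10^7 / 11397 = 6197 m³.
τ = V/Q = 6197/15300 = 0.4050 d, or 9.721 h.

τ ≈ 9.72 h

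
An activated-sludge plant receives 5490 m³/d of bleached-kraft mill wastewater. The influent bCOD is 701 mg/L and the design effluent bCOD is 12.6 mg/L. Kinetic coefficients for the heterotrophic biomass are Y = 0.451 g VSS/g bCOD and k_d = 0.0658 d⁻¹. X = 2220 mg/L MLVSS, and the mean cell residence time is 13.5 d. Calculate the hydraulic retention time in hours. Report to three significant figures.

τ ≈ 24.0 h

Rearranging the biomass balance for a CMAS with decay, V = Y·Q·ΔS·θ_c / [X·(1+k_d θ_c)] = 0.451 × 5490 × (701 − 12.6) × 13.5 / [2220 × (1 + 0.0658 × 13.5)] = 2.3×10^7 / 4192 = 5489 m³.
HRT = V/Q = 5489 m³ / 5490 m³·d⁻¹ = 0.9998 d × 24 = 24.00 h.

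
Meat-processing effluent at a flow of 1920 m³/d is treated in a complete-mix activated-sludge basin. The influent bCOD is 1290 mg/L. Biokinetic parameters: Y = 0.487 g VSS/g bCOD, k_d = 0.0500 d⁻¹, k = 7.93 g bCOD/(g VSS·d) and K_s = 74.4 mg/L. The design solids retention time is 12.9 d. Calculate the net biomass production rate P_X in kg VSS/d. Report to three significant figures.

P_X ≈ 732 kg VSS/d

From the Monod/SRT balance for a CMAS, S = K_s·(1+k_d θ_c)/[θ_c·(Y k − k_d) − 1] = 74.4 × (1 + 0.0500 × 12.9) / [12.9 × (0.487 × 7.93 − 0.0500) − 1] = 122.4 / 48.17 = 2.541 mg/L.
Y_obs = Y / (1 + k_d θ_c) = 0.487 / (1 + 0.0500 × 12.9) = 0.487 / 1.645 = 0.2960.
Q·(S₀ − S) = 1920 × (1290 − 2.54) × 10⁻³ = 2472 kg/d removed.
Net biomass production P_X = Y_obs × Q·(S₀ − S) = 0.2960 × 2472 = 731.8 kg VSS/d.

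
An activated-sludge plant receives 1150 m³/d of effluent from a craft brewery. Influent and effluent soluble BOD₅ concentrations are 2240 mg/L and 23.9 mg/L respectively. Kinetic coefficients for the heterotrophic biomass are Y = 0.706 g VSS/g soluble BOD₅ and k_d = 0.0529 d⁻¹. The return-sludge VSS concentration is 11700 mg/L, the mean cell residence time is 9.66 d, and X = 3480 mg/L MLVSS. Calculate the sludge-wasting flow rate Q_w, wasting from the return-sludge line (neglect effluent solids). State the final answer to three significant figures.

Steady-state biomass mass balance: V·X·(1 + k_d·θ_c) = Y·Q·(S₀ − S)·θ_c, so V = 0.706 × 1150 × (2240 − 23.9) × 9.66 / [3480 × (1 + 0.0529 × 9.66)] = 1.74×10^7 / 5258 = 3305 m³.
θ_c = V·X/(Q_w·X_r) when wasting from the recycle, so Q_w = V·X/(θ_c·X_r) = 3305 × 3480 / (9.66 × 11700) = 101.8 m³/d.

Q_w ≈ 102 m³/d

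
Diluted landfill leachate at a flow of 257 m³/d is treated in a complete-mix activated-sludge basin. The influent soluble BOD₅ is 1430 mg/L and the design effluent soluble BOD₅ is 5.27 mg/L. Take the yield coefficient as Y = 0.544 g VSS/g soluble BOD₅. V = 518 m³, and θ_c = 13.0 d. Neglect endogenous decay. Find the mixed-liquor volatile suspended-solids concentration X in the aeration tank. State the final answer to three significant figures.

X = Y·Q·ΔS·θ_c / V = 0.544 × 257 × (1430 − 5.27) × 13.0 / 518 = 4999 mg/L.

X ≈ 5000 mg/L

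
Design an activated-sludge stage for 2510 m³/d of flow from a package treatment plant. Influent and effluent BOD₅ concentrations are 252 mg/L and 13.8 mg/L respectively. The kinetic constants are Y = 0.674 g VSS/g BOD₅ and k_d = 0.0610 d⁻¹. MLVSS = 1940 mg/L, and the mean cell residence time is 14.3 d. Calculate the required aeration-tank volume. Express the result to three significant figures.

Rearranging the biomass balance for a CMAS with decay, V = Y·Q·ΔS·θ_c / [X·(1+k_d θ_c)] = 0.674 × 2510 × (252 − 13.8) × 14.3 / [1940 × (1 + 0.0610 × 14.3)] = 5.76×10^6 / 3632 = 1586 m³.

V ≈ 1590 m³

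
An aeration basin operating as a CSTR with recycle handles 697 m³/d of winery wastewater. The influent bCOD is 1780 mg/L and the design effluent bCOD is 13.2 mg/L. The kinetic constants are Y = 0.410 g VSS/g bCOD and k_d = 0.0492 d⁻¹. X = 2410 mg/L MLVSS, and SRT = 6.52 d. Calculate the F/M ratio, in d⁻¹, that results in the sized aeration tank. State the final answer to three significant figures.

From the SRT design equation V = Y Q (S₀−S) θ_c / [X (1 + k_d θ_c)] = 0.410 × 697 × (1780 − 13.2) × 6.52 / [2410 × (1 + 0.0492 × 6.52)] = 3.29×10^6 / 3183 = 1034 m³.
Food-to-microorganism ratio F/M = Q S₀ / (V X) = 697 × 1780 / (1034 × 2410) = 0.4978 d⁻¹.

F/M ≈ 0.498 d⁻¹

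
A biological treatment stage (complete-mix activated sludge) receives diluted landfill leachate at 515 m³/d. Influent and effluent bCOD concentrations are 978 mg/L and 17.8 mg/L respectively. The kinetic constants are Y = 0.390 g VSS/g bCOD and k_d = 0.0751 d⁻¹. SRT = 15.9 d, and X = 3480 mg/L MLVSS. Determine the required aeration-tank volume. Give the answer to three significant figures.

Steady-state biomass mass balance: V·X·(1 + k_d·θ_c) = Y·Q·(S₀ − S)·θ_c, so V = 0.390 × 515 × (978 − 17.8) × 15.9 / [3480 × (1 + 0.0751 × 15.9)] = 3.07×10^6 / 7635 = 401.6 m³.

V ≈ 402 m³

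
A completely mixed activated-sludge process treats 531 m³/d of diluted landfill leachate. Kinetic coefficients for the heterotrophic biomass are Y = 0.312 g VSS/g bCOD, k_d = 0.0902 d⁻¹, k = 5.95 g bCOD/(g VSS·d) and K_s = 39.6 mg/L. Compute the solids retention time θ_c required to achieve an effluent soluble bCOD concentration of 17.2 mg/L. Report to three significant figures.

θ_c ≈ 2.12 d

At the target effluent, Y k S/(K_s+S) = 0.312×5.95×17.2/56.80 = 0.5621 d⁻¹.
Then 1/θ_c = μ − k_d = 0.5621 − 0.0902 = 0.4719 d⁻¹, giving θ_c = 2.119 d.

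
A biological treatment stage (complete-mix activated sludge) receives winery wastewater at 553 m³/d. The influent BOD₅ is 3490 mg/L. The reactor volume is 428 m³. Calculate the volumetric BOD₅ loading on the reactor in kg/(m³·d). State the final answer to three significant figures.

L_v ≈ 4.51 kg BOD₅/(m³·d)

Volumetric loading L_v = Q·S₀ / V = 553 × 3490 g/m³ / 428.0 m³ = 4509 g/(m³·d) = 4.509 kg BOD₅/(m³·d).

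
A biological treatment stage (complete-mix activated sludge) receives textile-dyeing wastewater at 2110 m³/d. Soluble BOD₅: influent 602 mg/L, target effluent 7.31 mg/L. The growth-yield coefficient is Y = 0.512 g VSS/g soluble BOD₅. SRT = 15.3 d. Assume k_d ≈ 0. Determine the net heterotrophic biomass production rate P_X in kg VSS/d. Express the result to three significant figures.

P_X ≈ 642 kg VSS/d

Since k_d ≈ 0, Y_obs = Y = 0.512 g VSS/g soluble BOD₅.
ΔS = 602 − 7.31 = 594.7 mg/L, so the substrate removal rate is 2110 × 594.7/1000 = 1255 kg soluble BOD₅/d.
P_X = Y_obs · Q(S₀ − S) = 0.5120 × 1255 = 642.5 kg VSS/d.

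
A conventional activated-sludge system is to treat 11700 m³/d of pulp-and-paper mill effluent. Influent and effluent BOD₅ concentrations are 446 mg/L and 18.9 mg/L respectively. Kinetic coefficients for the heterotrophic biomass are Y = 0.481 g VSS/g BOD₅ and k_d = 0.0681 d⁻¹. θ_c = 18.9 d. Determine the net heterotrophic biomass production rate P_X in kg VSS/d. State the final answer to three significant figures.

Observed yield with endogenous decay: Y_obs = Y / (1 + k_d·θ_c) = 0.481 / (1 + 0.0681 × 18.9) = 0.481 / 2.287 = 0.2103 g VSS/g BOD₅.
ΔS = 446 − 18.9 = 427.1 mg/L, so the substrate removal rate is 11700 × 427.1/1000 = 4997 kg BOD₅/d.
P_X = Y_obs · Q(S₀ − S) = 0.2103 × 4997 = 1051 kg VSS/d.

P_X ≈ 1050 kg VSS/d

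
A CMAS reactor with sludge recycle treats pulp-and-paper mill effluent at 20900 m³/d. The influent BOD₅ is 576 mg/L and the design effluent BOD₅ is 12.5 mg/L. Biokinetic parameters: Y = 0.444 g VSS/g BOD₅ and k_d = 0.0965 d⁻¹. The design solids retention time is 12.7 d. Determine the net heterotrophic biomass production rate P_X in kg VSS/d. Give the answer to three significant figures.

The observed yield is Y_obs = Y/(1 + k_d·θ_c) = 0.444 / (1 + 0.0965 × 12.7) = 0.444 / 2.226 = 0.1995 g VSS per g BOD₅ removed.
Substrate removed = Q·(S₀ − S) = 20900 m³/d × (576 − 12.5) g/m³ = 1.18×10^7 g/d = 11777 kg/d.
Biomass produced: P_X = Y_obs·Q·ΔS = 0.1995 × 11777 ≈ 2350 kg VSS/d.

P_X ≈ 2350 kg VSS/d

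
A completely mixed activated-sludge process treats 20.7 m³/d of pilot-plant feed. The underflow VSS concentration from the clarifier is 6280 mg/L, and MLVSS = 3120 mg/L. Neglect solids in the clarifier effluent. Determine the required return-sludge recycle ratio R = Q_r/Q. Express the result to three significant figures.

R ≈ 0.987

Mass balance around the secondary clarifier (neglecting effluent solids): R = X / (X_r − X) = 3120 / (6280 − 3120) = 0.9873.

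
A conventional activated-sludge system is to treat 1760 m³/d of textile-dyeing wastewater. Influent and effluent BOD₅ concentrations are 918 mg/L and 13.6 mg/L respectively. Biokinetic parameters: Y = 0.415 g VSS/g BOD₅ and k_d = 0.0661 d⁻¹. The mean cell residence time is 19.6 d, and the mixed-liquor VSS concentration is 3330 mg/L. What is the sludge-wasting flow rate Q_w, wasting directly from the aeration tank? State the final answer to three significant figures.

Q_w ≈ 86.4 m³/d

Steady-state biomass mass balance: V·X·(1 + k_d·θ_c) = Y·Q·(S₀ − S)·θ_c, so V = 0.415 × 1760 × (918 − 13.6) × 19.6 / [3330 × (1 + 0.0661 × 19.6)] = 1.29×10^7 / 7644 = 1694 m³.
For wasting at MLVSS concentration, Q_w = V/θ_c = 1694/19.6 = 86.41 m³/d.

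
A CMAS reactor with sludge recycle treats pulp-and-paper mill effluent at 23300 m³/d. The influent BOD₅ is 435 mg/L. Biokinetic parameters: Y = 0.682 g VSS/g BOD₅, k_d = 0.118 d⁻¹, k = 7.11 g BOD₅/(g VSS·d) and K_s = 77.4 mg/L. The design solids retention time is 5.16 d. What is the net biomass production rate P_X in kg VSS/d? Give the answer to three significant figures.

Effluent substrate depends only on kinetics and SRT: S = K_s(1 + k_d θ_c) / [θ_c(Yk − k_d) − 1] = 77.4 × (1 + 0.118 × 5.16) / [5.16 × (0.682 × 7.11 − 0.118) − 1] = 124.5 / 23.41 = 5.319 mg/L.
The observed yield is Y_obs = Y/(1 + k_d·θ_c) = 0.682 / (1 + 0.118 × 5.16) = 0.682 / 1.609 = 0.4239 g VSS per g BOD₅ removed.
Q·(S₀ − S) = 23300 × (435 − 5.32) × 10⁻³ = 10012 kg/d removed.
Biomass produced: P_X = Y_obs·Q·ΔS = 0.4239 × 10012 ≈ 4244 kg VSS/d.

P_X ≈ 4240 kg VSS/d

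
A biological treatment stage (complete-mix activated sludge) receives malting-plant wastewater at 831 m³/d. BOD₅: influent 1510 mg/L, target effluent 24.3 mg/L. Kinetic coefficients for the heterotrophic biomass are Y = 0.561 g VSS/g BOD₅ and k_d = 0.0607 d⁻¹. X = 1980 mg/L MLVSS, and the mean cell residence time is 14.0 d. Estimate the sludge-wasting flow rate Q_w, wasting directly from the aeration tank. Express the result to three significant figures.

Steady-state biomass mass balance: V·X·(1 + k_d·θ_c) = Y·Q·(S₀ − S)·θ_c, so V = 0.561 × 831 × (1510 − 24.3) × 14.0 / [1980 × (1 + 0.0607 × 14.0)] = 9.7×10^6 / 3663 = 2647 m³.
Wasting from the aeration tank: Q_w = V / θ_c = 2647 / 14.0 = 189.1 m³/d.

Q_w ≈ 189 m³/d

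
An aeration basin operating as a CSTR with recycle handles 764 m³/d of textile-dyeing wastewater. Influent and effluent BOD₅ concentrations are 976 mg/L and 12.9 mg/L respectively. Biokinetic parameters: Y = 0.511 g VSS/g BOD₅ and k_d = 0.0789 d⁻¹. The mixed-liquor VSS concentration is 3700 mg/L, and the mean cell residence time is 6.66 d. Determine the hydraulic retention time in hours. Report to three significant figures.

From the SRT design equation V = Y Q (S₀−S) θ_c / [X (1 + k_d θ_c)] = 0.511 × 764 × (976 − 12.9) × 6.66 / [3700 × (1 + 0.0789 × 6.66)] = 2.5×10^6 / 5644 = 443.7 m³.
τ = V/Q = 443.7/764 = 0.5807 d, or 13.94 h.

τ ≈ 13.9 h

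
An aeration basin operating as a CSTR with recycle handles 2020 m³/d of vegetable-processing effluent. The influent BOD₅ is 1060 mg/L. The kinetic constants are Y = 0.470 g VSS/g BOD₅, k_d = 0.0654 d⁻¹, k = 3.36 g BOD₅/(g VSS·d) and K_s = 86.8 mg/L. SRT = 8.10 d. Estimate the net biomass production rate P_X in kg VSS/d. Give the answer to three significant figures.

P_X ≈ 651 kg VSS/d

Effluent substrate depends only on kinetics and SRT: S = K_s(1 + k_d θ_c) / [θ_c(Yk − k_d) − 1] = 86.8 × (1 + 0.0654 × 8.10) / [8.10 × (0.470 × 3.36 − 0.0654) − 1] = 132.8 / 11.26 = 11.79 mg/L.
Correct the yield for decay: Y_obs = Y/(1 + k_d θ_c) = 0.470 / (1 + 0.0654 × 8.10) = 0.470 / 1.530 = 0.3072.
Substrate removed = Q·(S₀ − S) = 2020 m³/d × (1060 − 11.8) g/m³ = 2.12×10^6 g/d = 2117 kg/d.
Net biomass production P_X = Y_obs × Q·(S₀ − S) = 0.3072 × 2117 = 650.5 kg VSS/d.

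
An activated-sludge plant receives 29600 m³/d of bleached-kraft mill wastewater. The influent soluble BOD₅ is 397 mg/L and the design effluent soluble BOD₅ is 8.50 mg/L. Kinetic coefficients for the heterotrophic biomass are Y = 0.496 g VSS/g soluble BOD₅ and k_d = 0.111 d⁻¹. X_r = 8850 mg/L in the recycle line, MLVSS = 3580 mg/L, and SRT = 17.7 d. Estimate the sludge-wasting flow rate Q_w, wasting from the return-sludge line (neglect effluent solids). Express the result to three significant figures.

Q_w ≈ 217 m³/d

From the SRT design equation V = Y Q (S₀−S) θ_c / [X (1 + k_d θ_c)] = 0.496 × 29600 × (397 − 8.50) × 17.7 / [3580 × (1 + 0.111 × 17.7)] = 1.01×10^8 / 10614 = 9512 m³.
Wasting from the return line (neglecting effluent solids): Q_w = V·X / (θ_c·X_r) = 9512 × 3580 / (17.7 × 8850) = 217.4 m³/d.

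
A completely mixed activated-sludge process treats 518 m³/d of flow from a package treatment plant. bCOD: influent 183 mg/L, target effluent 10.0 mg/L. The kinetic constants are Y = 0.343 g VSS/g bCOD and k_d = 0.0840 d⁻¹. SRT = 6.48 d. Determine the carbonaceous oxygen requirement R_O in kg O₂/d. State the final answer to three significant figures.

The observed yield is Y_obs = Y/(1 + k_d·θ_c) = 0.343 / (1 + 0.0840 × 6.48) = 0.343 / 1.544 = 0.2221 g VSS per g bCOD removed.
ΔS = 183 − 10.0 = 173.0 mg/L, so the substrate removal rate is 518 × 173.0/1000 = 89.61 kg bCOD/d.
P_X = Y_obs·Q·(S₀ − S) = 0.2221 × 89.61 = 19.90 kg VSS/d.
R_O = Q·ΔS − 1.42 P_X = 89.61 − 28.26 = 61.35 kg O₂/d.

R_O ≈ 61.4 kg O₂/d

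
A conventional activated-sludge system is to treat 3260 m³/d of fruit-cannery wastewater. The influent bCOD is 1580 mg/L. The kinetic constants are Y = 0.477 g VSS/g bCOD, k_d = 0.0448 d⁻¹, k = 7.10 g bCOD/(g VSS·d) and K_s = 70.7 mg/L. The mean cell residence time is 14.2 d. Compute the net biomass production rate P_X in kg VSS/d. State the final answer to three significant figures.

For a completely mixed reactor with recycle the Lawrence–McCarty relation gives S = K_s·(1 + k_d·θ_c) / [θ_c·(Y·k − k_d) − 1] = 70.7 × (1 + 0.0448 × 14.2) / [14.2 × (0.477 × 7.10 − 0.0448) − 1] = 115.7 / 46.45 = 2.490 mg/L.
Y_obs = Y / (1 + k_d θ_c) = 0.477 / (1 + 0.0448 × 14.2) = 0.477 / 1.636 = 0.2915.
Mass of bCOD removed per day: Q(S₀ − S) = 3260 × 1578 g/m³ = 5143 kg/d.
So the net sludge growth is P_X = 0.2915 × 5143 = 1499 kg VSS/d.

P_X ≈ 1500 kg VSS/d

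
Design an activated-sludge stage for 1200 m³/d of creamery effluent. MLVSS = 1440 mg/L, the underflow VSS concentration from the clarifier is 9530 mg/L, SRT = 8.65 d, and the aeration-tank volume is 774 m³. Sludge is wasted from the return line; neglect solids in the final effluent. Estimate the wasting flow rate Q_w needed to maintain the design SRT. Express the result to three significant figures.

Q_w ≈ 13.5 m³/d

θ_c = V·X/(Q_w·X_r) when wasting from the recycle, so Q_w = V·X/(θ_c·X_r) = 774.0 × 1440 / (8.65 × 9530) = 13.52 m³/d.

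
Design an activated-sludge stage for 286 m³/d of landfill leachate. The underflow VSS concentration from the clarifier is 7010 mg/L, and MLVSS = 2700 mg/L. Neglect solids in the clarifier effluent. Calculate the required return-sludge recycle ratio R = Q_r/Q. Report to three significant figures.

R = Q_r/Q = X/(X_r − X) = 2700 / (7010 − 2700) = 0.6265.

R ≈ 0.626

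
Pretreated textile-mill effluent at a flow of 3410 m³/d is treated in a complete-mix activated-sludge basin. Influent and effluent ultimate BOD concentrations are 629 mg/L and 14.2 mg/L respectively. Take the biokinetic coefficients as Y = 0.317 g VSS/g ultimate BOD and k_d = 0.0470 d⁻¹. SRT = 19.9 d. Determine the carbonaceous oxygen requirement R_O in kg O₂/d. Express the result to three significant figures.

The observed yield is Y_obs = Y/(1 + k_d·θ_c) = 0.317 / (1 + 0.0470 × 19.9) = 0.317 / 1.935 = 0.1638 g VSS per g ultimate BOD removed.
ΔS = 629 − 14.2 = 614.8 mg/L, so the substrate removal rate is 3410 × 614.8/1000 = 2096 kg ultimate BOD/d.
P_X = Y_obs·Q·(S₀ − S) = 0.1638 × 2096 = 343.4 kg VSS/d.
R_O = Q·(S₀ − S) − 1.42·P_X = 2096 − 1.42 × 343.4 = 1609 kg O₂/d.

R_O ≈ 1610 kg O₂/d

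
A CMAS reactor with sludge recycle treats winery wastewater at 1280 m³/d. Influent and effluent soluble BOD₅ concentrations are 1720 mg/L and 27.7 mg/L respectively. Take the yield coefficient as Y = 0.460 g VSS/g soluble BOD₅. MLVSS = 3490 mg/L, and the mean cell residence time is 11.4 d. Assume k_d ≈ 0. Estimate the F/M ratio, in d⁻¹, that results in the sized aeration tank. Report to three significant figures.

F/M ≈ 0.194 d⁻¹

Biomass mass balance (decay neglected): V·X = Y·Q·(S₀ − S)·θ_c, so V = 0.460 × 1280 × (1720 − 27.7) × 11.4 / 3490 = 3255 m³.
F/M = applied load / biomass = Q·S₀/(V·X) = 1280 × 1720 / (3255 × 3490) = 0.1938 d⁻¹.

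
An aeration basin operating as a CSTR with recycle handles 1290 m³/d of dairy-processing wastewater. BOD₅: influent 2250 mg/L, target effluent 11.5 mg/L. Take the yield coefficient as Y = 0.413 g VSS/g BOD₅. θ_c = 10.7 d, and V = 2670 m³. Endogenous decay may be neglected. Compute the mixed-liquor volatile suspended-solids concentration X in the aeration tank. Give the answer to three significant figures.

X ≈ 4780 mg/L

Without decay, X = Y Q (S₀−S) θ_c / V = 0.413 × 1290 × (2250 − 11.5) × 10.7 / 2670 = 4779 mg/L.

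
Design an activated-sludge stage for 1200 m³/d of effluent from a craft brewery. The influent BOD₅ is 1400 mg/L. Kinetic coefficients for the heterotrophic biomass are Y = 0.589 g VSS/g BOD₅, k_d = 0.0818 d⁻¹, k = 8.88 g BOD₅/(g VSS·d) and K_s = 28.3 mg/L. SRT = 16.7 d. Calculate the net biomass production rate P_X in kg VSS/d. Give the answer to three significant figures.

From the Monod/SRT balance for a CMAS, S = K_s·(1+k_d θ_c)/[θ_c·(Y k − k_d) − 1] = 28.3 × (1 + 0.0818 × 16.7) / [16.7 × (0.589 × 8.88 − 0.0818) − 1] = 66.96 / 84.98 = 0.7879 mg/L.
The observed yield is Y_obs = Y/(1 + k_d·θ_c) = 0.589 / (1 + 0.0818 × 16.7) = 0.589 / 2.366 = 0.2489 g VSS per g BOD₅ removed.
Q·(S₀ − S) = 1200 × (1400 − 0.788) × 10⁻³ = 1679 kg/d removed.
So the net sludge growth is P_X = 0.2489 × 1679 = 418.0 kg VSS/d.

P_X ≈ 418 kg VSS/d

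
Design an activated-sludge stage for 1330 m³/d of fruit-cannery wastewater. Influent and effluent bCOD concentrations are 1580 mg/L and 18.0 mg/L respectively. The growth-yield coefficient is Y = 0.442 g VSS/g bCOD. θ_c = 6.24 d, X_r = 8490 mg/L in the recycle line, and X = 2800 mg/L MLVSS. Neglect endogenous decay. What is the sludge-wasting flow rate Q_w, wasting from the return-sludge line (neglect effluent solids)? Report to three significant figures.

Biomass mass balance (decay neglected): V·X = Y·Q·(S₀ − S)·θ_c, so V = 0.442 × 1330 × (1580 − 18.0) × 6.24 / 2800 = 2046 m³.
θ_c = V·X/(Q_w·X_r) when wasting from the recycle, so Q_w = V·X/(θ_c·X_r) = 2046 × 2800 / (6.24 × 8490) = 108.2 m³/d.

Q_w ≈ 108 m³/d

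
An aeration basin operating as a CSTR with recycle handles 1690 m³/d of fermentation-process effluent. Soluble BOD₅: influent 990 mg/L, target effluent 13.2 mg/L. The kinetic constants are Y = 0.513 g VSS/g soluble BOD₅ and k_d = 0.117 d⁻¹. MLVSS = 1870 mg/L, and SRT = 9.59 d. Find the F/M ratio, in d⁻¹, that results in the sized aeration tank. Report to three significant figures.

F/M ≈ 0.437 d⁻¹

Steady-state biomass mass balance: V·X·(1 + k_d·θ_c) = Y·Q·(S₀ − S)·θ_c, so V = 0.513 × 1690 × (990 − 13.2) × 9.59 / [1870 × (1 + 0.117 × 9.59)] = 8.12×10^6 / 3968 = 2047 m³.
Food-to-microorganism ratio F/M = Q S₀ / (V X) = 1690 × 990 / (2047 × 1870) = 0.4372 d⁻¹.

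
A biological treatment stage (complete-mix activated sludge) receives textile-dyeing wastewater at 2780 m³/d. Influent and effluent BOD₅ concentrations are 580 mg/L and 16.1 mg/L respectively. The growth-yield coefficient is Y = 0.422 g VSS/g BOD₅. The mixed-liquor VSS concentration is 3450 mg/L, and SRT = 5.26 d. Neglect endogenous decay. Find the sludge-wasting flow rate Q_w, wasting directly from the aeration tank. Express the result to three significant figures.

Q_w ≈ 192 m³/d

With k_d = 0 the design equation reduces to V = Y Q (S₀−S) θ_c / X = 0.422 × 2780 × (580 − 16.1) × 5.26 / 3450 = 1009 m³.
With mixed-liquor wasting, θ_c = V/Q_w, so Q_w = V/θ_c = 1009/5.26 = 191.8 m³/d.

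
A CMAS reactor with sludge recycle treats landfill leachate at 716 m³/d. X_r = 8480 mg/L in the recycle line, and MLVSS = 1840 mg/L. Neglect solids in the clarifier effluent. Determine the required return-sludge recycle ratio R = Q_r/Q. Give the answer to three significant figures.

R ≈ 0.277

Mass balance around the secondary clarifier (neglecting effluent solids): R = X / (X_r − X) = 1840 / (8480 − 1840) = 0.2771.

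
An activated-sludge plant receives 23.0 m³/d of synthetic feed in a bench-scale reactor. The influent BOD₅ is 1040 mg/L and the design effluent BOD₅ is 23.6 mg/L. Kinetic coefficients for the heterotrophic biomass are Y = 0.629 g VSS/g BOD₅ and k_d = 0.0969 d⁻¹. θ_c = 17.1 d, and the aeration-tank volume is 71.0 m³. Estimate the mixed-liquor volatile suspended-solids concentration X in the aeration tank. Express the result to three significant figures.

X ≈ 1330 mg/L

X = Y·Q·ΔS·θ_c / [V·(1 + k_d θ_c)] = 0.629 × 23.0 × (1040 − 23.6) × 17.1 / [71.0 × (1 + 0.0969 × 17.1)] = 1333 mg/L.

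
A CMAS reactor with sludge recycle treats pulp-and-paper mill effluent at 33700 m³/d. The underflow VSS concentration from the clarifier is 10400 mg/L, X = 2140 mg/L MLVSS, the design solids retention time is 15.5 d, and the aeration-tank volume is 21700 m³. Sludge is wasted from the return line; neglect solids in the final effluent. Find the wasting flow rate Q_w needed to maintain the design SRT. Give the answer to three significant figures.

θ_c = V·X/(Q_w·X_r) when wasting from the recycle, so Q_w = V·X/(θ_c·X_r) = 21700 × 2140 / (15.5 × 10400) = 288.1 m³/d.

Q_w ≈ 288 m³/d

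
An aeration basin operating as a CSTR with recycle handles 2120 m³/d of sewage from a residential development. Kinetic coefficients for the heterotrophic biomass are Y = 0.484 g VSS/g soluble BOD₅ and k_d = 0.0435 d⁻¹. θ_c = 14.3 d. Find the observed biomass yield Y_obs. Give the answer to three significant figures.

Correct the yield for decay: Y_obs = Y/(1 + k_d θ_c) = 0.484 / (1 + 0.0435 × 14.3) = 0.484 / 1.622 = 0.2984.

Y_obs ≈ 0.298 g VSS/g soluble BOD₅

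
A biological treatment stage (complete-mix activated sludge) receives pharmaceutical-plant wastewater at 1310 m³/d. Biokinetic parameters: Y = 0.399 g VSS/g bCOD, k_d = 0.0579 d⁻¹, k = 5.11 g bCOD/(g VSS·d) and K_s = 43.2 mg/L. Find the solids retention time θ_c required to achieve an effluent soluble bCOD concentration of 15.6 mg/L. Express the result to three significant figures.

Specific growth rate at S = 15.6 mg/L: μ = YkS/(K_s+S) = 0.399·5.11·15.6/(43.2+15.6) = 0.5409 d⁻¹.
1/θ_c = 0.5409 − 0.0579 = 0.4830 d⁻¹, so θ_c = 2.070 d.

θ_c ≈ 2.07 d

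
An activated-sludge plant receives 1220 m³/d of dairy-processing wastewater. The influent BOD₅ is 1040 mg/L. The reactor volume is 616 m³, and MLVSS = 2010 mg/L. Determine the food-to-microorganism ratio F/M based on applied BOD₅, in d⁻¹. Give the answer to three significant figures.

F/M ≈ 1.02 d⁻¹

F/M = applied load / biomass = Q·S₀/(V·X) = 1220 × 1040 / (616.0 × 2010) = 1.025 d⁻¹.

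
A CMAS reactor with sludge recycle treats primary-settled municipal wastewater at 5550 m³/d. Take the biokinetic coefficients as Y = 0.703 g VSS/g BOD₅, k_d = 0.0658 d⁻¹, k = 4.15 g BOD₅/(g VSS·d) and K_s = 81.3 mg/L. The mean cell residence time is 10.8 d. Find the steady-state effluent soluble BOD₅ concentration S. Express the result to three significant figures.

For a completely mixed reactor with recycle the Lawrence–McCarty relation gives S = K_s·(1 + k_d·θ_c) / [θ_c·(Y·k − k_d) − 1] = 81.3 × (1 + 0.0658 × 10.8) / [10.8 × (0.703 × 4.15 − 0.0658) − 1] = 139.1 / 29.80 = 4.667 mg/L.

S ≈ 4.67 mg/L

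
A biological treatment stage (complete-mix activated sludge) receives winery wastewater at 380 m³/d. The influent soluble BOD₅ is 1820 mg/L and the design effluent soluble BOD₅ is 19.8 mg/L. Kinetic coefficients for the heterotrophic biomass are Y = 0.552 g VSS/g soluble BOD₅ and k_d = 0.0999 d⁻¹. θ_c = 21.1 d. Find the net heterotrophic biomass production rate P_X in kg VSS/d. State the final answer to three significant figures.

Observed yield with endogenous decay: Y_obs = Y / (1 + k_d·θ_c) = 0.552 / (1 + 0.0999 × 21.1) = 0.552 / 3.108 = 0.1776 g VSS/g soluble BOD₅.
Q·(S₀ − S) = 380 × (1820 − 19.8) × 10⁻³ = 684.1 kg/d removed.
So the net sludge growth is P_X = 0.1776 × 684.1 = 121.5 kg VSS/d.

P_X ≈ 122 kg VSS/d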